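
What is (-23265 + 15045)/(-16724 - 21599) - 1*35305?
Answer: -1352985295/38323 ≈ -35305.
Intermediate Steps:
(-23265 + 15045)/(-16724 - 21599) - 1*35305 = -8220/(-38323) - 35305 = -8220*(-1/38323) - 35305 = 8220/38323 - 35305 = -1352985295/38323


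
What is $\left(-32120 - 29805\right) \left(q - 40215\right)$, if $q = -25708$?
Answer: $4082281775$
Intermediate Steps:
$\left(-32120 - 29805\right) \left(q - 40215\right) = \left(-32120 - 29805\right) \left(-25708 - 40215\right) = \left(-61925\right) \left(-65923\right) = 4082281775$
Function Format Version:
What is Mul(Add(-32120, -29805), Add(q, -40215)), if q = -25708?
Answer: 4082281775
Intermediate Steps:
Mul(Add(-32120, -29805), Add(q, -40215)) = Mul(Add(-32120, -29805), Add(-25708, -40215)) = Mul(-61925, -65923) = 4082281775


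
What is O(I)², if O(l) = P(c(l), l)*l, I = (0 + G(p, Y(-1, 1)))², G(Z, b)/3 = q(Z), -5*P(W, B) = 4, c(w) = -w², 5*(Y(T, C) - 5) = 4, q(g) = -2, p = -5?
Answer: 20736/25 ≈ 829.44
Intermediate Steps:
Y(T, C) = 29/5 (Y(T, C) = 5 + (⅕)*4 = 5 + ⅘ = 29/5)
P(W, B) = -⅘ (P(W, B) = -⅕*4 = -⅘)
G(Z, b) = -6 (G(Z, b) = 3*(-2) = -6)
I = 36 (I = (0 - 6)² = (-6)² = 36)
O(l) = -4*l/5
O(I)² = (-⅘*36)² = (-144/5)² = 20736/25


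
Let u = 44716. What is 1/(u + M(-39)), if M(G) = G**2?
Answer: 1/46237 ≈ 2.1628e-5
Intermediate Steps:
1/(u + M(-39)) = 1/(44716 + (-39)**2) = 1/(44716 + 1521) = 1/46237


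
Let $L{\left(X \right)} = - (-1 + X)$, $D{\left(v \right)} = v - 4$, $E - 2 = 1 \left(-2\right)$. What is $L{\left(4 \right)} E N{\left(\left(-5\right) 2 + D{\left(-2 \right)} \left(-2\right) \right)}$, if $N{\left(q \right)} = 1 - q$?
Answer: $0$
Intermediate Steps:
$E = 0$ ($E = 2 + 1 \left(-2\right) = 2 - 2 = 0$)
$D{\left(v \right)} = -4 + v$ ($D{\left(v \right)} = v - 4 = -4 + v$)
$L{\left(X \right)} = 1 - X$
$L{\left(4 \right)} E N{\left(\left(-5\right) 2 + D{\left(-2 \right)} \left(-2\right) \right)} = \left(1 - 4\right) 0 \left(1 - \left(\left(-5\right) 2 + \left(-4 - 2\right) \left(-2\right)\right)\right) = \left(1 - 4\right) 0 \left(1 - \left(-10 - -12\right)\right) = \left(-3\right) 0 \left(1 - \left(-10 + 12\right)\right) = 0 \left(1 - 2\right) = 0 \left(-1\right) = 0$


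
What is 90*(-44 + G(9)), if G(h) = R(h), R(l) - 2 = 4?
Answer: -3420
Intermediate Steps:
R(l) = 6 (R(l) = 2 + 4 = 6)
G(h) = 6
90*(-44 + G(9)) = 90*(-44 + 6) = 90*(-38) = -3420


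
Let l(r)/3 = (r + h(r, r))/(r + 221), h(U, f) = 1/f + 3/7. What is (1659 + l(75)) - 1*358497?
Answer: -18484168793/51800 ≈ -3.5684e+5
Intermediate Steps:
h(U, f) = 3/7 + 1/f (h(U, f) = 1/f + 3*(⅐) = 1/f + 3/7 = 3/7 + 1/f)
l(r) = 3*(3/7 + r + 1/r)/(221 + r) (l(r) = 3*((r + (3/7 + 1/r))/(r + 221)) = 3*((3/7 + r + 1/r)/(221 + r)) = 3*(3/7 + r + 1/r)/(221 + r))
(1659 + l(75)) - 1*358497 = (1659 + (3/7)*(7 + 3*75 + 7*75²)/(75*(221 + 75))) - 1*358497 = (1659 + (3/7)*(1/75)*(7 + 225 + 7*5625)/296) - 358497 = (1659 + (3/7)*(1/75)*(1/296)*(7 + 225 + 39375)) - 358497 = (1659 + (3/7)*(1/75)*(1/296)*39607) - 358497 = (1659 + 39607/51800) - 358497 = 85975807/51800 - 358497 = -18484168793/51800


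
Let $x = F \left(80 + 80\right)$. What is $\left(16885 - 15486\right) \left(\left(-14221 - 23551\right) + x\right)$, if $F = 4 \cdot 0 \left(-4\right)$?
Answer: $-52843028$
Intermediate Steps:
$F = 0$ ($F = 0 \left(-4\right) = 0$)
$x = 0$ ($x = 0 \left(80 + 80\right) = 0 \cdot 160 = 0$)
$\left(16885 - 15486\right) \left(\left(-14221 - 23551\right) + x\right) = \left(16885 - 15486\right) \left(\left(-14221 - 23551\right) + 0\right) = 1399 \left(\left(-14221 - 23551\right) + 0\right) = 1399 \left(-37772 + 0\right) = 1399 \left(-37772\right) = -52843028$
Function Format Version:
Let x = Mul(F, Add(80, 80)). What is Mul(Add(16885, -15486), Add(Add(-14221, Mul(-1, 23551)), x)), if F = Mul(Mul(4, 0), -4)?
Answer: -52843028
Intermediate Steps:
F = 0 (F = Mul(0, -4) = 0)
x = 0 (x = Mul(0, Add(80, 80)) = Mul(0, 160) = 0)
Mul(Add(16885, -15486), Add(Add(-14221, Mul(-1, 23551)), x)) = Mul(Add(16885, -15486), Add(Add(-14221, Mul(-1, 23551)), 0)) = Mul(1399, Add(Add(-14221, -23551), 0)) = Mul(1399, Add(-37772, 0)) = Mul(1399, -37772) = -52843028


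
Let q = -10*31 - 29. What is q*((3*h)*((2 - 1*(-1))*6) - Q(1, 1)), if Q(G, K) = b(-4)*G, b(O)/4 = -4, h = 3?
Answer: -60342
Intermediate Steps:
b(O) = -16 (b(O) = 4*(-4) = -16)
q = -339 (q = -310 - 29 = -339)
Q(G, K) = -16*G
q*((3*h)*((2 - 1*(-1))*6) - Q(1, 1)) = -339*((3*3)*((2 - 1*(-1))*6) - (-16)) = -339*(9*((2 + 1)*6) - 1*(-16)) = -339*(9*(3*6) + 16) = -339*(9*18 + 16) = -339*(162 + 16) = -339*178 = -60342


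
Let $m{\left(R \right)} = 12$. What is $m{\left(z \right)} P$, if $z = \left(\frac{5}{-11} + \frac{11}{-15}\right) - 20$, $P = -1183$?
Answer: $-14196$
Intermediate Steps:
$z = - \frac{3496}{165}$ ($z = \left(5 \left(- \frac{1}{11}\right) + 11 \left(- \frac{1}{15}\right)\right) - 20 = \left(- \frac{5}{11} - \frac{11}{15}\right) - 20 = - \frac{196}{165} - 20 = - \frac{3496}{165} \approx -21.188$)
$m{\left(z \right)} P = 12 \left(-1183\right) = -14196$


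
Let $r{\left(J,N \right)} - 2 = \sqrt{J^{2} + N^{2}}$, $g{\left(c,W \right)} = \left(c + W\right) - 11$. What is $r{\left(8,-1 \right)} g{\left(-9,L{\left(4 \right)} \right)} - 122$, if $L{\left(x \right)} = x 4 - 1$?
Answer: $-132 - 5 \sqrt{65} \approx -172.31$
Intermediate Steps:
$L{\left(x \right)} = -1 + 4 x$ ($L{\left(x \right)} = 4 x - 1 = -1 + 4 x$)
$g{\left(c,W \right)} = -11 + W + c$ ($g{\left(c,W \right)} = \left(W + c\right) - 11 = -11 + W + c$)
$r{\left(J,N \right)} = 2 + \sqrt{J^{2} + N^{2}}$
$r{\left(8,-1 \right)} g{\left(-9,L{\left(4 \right)} \right)} - 122 = \left(2 + \sqrt{8^{2} + \left(-1\right)^{2}}\right) \left(-11 + \left(-1 + 4 \cdot 4\right) - 9\right) - 122 = \left(2 + \sqrt{64 + 1}\right) \left(-11 + \left(-1 + 16\right) - 9\right) - 122 = \left(2 + \sqrt{65}\right) \left(-11 + 15 - 9\right) - 122 = \left(2 + \sqrt{65}\right) \left(-5\right) - 122 = \left(-10 - 5 \sqrt{65}\right) - 122 = -132 - 5 \sqrt{65}$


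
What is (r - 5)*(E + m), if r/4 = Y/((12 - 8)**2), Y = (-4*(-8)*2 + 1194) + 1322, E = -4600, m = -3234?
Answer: -5013760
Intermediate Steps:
Y = 2580 (Y = (32*2 + 1194) + 1322 = (64 + 1194) + 1322 = 1258 + 1322 = 2580)
r = 645 (r = 4*(2580/((12 - 8)**2)) = 4*(2580/(4**2)) = 4*(2580/16) = 4*(2580*(1/16)) = 4*(645/4) = 645)
(r - 5)*(E + m) = (645 - 5)*(-4600 - 3234) = 640*(-7834) = -5013760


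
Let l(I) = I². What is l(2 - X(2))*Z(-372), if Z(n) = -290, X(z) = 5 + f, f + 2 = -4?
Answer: -2610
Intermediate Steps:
f = -6 (f = -2 - 4 = -6)
X(z) = -1 (X(z) = 5 - 6 = -1)
l(2 - X(2))*Z(-372) = (2 - 1*(-1))²*(-290) = (2 + 1)²*(-290) = 3²*(-290) = 9*(-290) = -2610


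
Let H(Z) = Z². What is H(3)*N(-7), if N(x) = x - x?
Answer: 0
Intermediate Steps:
N(x) = 0
H(3)*N(-7) = 3²*0 = 9*0 = 0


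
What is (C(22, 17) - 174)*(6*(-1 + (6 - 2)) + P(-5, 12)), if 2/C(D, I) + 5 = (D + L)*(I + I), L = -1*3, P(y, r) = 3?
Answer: -2342172/641 ≈ -3653.9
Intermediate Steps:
L = -3
C(D, I) = 2/(-5 + 2*I*(-3 + D)) (C(D, I) = 2/(-5 + (D - 3)*(I + I)) = 2/(-5 + (-3 + D)*(2*I)) = 2/(-5 + 2*I*(-3 + D)))
(C(22, 17) - 174)*(6*(-1 + (6 - 2)) + P(-5, 12)) = (2/(-5 - 6*17 + 2*22*17) - 174)*(6*(-1 + (6 - 2)) + 3) = (2/(-5 - 102 + 748) - 174)*(6*(-1 + 4) + 3) = (2/641 - 174)*(6*3 + 3) = (2*(1/641) - 174)*(18 + 3) = (2/641 - 174)*21 = -111532/641*21 = -2342172/641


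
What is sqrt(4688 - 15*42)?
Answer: sqrt(4058) ≈ 63.702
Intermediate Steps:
sqrt(4688 - 15*42) = sqrt(4688 - 630) = sqrt(4058)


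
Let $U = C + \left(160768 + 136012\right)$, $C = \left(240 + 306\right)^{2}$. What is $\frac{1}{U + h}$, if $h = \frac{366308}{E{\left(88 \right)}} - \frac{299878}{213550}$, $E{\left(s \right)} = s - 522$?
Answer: $\frac{23170175}{13764255621687} \approx 1.6834 \cdot 10^{-6}$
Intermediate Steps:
$C = 298116$ ($C = 546^{2} = 298116$)
$E{\left(s \right)} = -522 + s$
$h = - \frac{19588805113}{23170175}$ ($h = \frac{366308}{-522 + 88} - \frac{299878}{213550} = \frac{366308}{-434} - \frac{149939}{106775} = 366308 \left(- \frac{1}{434}\right) - \frac{149939}{106775} = - \frac{183154}{217} - \frac{149939}{106775} = - \frac{19588805113}{23170175} \approx -845.43$)
$U = 594896$ ($U = 298116 + \left(160768 + 136012\right) = 298116 + 296780 = 594896$)
$\frac{1}{U + h} = \frac{1}{594896 - \frac{19588805113}{23170175}} = \frac{1}{\frac{13764255621687}{23170175}} = \frac{23170175}{13764255621687}$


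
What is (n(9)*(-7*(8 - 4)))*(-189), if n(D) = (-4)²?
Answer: 84672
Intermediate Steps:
n(D) = 16
(n(9)*(-7*(8 - 4)))*(-189) = (16*(-7*(8 - 4)))*(-189) = (16*(-7*4))*(-189) = (16*(-28))*(-189) = -448*(-189) = 84672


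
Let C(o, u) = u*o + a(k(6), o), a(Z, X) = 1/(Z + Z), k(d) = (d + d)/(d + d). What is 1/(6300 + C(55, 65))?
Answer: 2/19751 ≈ 0.00010126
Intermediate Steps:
k(d) = 1 (k(d) = (2*d)/((2*d)) = (2*d)*(1/(2*d)) = 1)
a(Z, X) = 1/(2*Z)
C(o, u) = ½ + o*u (C(o, u) = u*o + (½)/1 = o*u + (½)*1 = o*u + ½ = ½ + o*u)
1/(6300 + C(55, 65)) = 1/(6300 + (½ + 55*65)) = 1/(6300 + (½ + 3575)) = 1/(6300 + 7151/2) = 1/(19751/2) = 2/19751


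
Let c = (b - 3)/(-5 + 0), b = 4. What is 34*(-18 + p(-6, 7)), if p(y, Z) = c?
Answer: -3094/5 ≈ -618.80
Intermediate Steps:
c = -1/5 (c = (4 - 3)/(-5 + 0) = 1/(-5) = 1*(-1/5) = -1/5 ≈ -0.20000)
p(y, Z) = -1/5
34*(-18 + p(-6, 7)) = 34*(-18 - 1/5) = 34*(-91/5) = -3094/5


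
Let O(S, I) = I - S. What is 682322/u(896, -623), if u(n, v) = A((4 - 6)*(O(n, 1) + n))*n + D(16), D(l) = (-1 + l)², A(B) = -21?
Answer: -682322/18591 ≈ -36.702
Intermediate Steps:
u(n, v) = 225 - 21*n (u(n, v) = -21*n + (-1 + 16)² = -21*n + 15² = -21*n + 225 = 225 - 21*n)
682322/u(896, -623) = 682322/(225 - 21*896) = 682322/(225 - 18816) = 682322/(-18591) = 682322*(-1/18591) = -682322/18591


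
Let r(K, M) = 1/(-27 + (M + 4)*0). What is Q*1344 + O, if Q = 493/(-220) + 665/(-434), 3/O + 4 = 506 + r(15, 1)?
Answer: -117183003159/23107865 ≈ -5071.1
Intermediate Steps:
r(K, M) = -1/27 (r(K, M) = 1/(-27 + (4 + M)*0) = 1/(-27 + 0) = 1/(-27) = -1/27)
O = 81/13553 (O = 3/(-4 + (506 - 1/27)) = 3/(-4 + 13661/27) = 3/(13553/27) = 3*(27/13553) = 81/13553 ≈ 0.0059765)
Q = -25733/6820 (Q = 493*(-1/220) + 665*(-1/434) = -493/220 - 95/62 = -25733/6820 ≈ -3.7732)
Q*1344 + O = -25733/6820*1344 + 81/13553 = -8646288/1705 + 81/13553 = -117183003159/23107865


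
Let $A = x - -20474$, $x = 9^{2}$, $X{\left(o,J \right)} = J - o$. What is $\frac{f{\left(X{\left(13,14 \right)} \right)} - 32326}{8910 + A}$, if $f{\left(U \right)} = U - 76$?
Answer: $- \frac{32401}{29465} \approx -1.0996$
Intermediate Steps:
$f{\left(U \right)} = -76 + U$
$x = 81$
$A = 20555$ ($A = 81 - -20474 = 81 + 20474 = 20555$)
$\frac{f{\left(X{\left(13,14 \right)} \right)} - 32326}{8910 + A} = \frac{\left(-76 + \left(14 - 13\right)\right) - 32326}{8910 + 20555} = \frac{\left(-76 + \left(14 - 13\right)\right) - 32326}{29465} = \left(\left(-76 + 1\right) - 32326\right) \frac{1}{29465} = \left(-75 - 32326\right) \frac{1}{29465} = \left(-32401\right) \frac{1}{29465} = - \frac{32401}{29465}$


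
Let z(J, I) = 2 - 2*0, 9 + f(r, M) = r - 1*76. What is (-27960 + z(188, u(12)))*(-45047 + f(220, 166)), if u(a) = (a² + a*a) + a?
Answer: 1255649696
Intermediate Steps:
u(a) = a + 2*a² (u(a) = (a² + a²) + a = 2*a² + a = a + 2*a²)
f(r, M) = -85 + r (f(r, M) = -9 + (r - 1*76) = -9 + (r - 76) = -9 + (-76 + r) = -85 + r)
z(J, I) = 2 (z(J, I) = 2 + 0 = 2)
(-27960 + z(188, u(12)))*(-45047 + f(220, 166)) = (-27960 + 2)*(-45047 + (-85 + 220)) = -27958*(-45047 + 135) = -27958*(-44912) = 1255649696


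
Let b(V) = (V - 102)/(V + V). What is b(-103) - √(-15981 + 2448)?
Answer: 205/206 - I*√13533 ≈ 0.99515 - 116.33*I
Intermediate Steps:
b(V) = (-102 + V)/(2*V) (b(V) = (-102 + V)/((2*V)) = (-102 + V)*(1/(2*V)) = (-102 + V)/(2*V))
b(-103) - √(-15981 + 2448) = (½)*(-102 - 103)/(-103) - √(-15981 + 2448) = (½)*(-1/103)*(-205) - √(-13533) = 205/206 - I*√13533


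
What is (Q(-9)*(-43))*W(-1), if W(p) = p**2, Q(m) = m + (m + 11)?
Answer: 301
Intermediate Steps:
Q(m) = 11 + 2*m (Q(m) = m + (11 + m) = 11 + 2*m)
(Q(-9)*(-43))*W(-1) = ((11 + 2*(-9))*(-43))*(-1)**2 = ((11 - 18)*(-43))*1 = -7*(-43)*1 = 301*1 = 301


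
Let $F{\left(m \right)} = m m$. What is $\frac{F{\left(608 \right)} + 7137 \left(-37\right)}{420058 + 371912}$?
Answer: $\frac{21119}{158394} \approx 0.13333$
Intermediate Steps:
$F{\left(m \right)} = m^{2}$
$\frac{F{\left(608 \right)} + 7137 \left(-37\right)}{420058 + 371912} = \frac{608^{2} + 7137 \left(-37\right)}{420058 + 371912} = \frac{369664 - 264069}{791970} = 105595 \cdot \frac{1}{791970} = \frac{21119}{158394}$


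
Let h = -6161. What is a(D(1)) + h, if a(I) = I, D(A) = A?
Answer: -6160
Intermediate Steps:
a(D(1)) + h = 1 - 6161 = -6160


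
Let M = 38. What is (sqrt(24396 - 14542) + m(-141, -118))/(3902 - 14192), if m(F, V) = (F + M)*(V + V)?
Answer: -12154/5145 - sqrt(9854)/10290 ≈ -2.3719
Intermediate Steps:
m(F, V) = 2*V*(38 + F) (m(F, V) = (F + 38)*(V + V) = (38 + F)*(2*V) = 2*V*(38 + F))
(sqrt(24396 - 14542) + m(-141, -118))/(3902 - 14192) = (sqrt(24396 - 14542) + 2*(-118)*(38 - 141))/(3902 - 14192) = (sqrt(9854) + 2*(-118)*(-103))/(-10290) = (sqrt(9854) + 24308)*(-1/10290) = (24308 + sqrt(9854))*(-1/10290) = -12154/5145 - sqrt(9854)/10290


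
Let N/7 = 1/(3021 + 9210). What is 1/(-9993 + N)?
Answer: -12231/122224376 ≈ -0.00010007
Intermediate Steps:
N = 7/12231 (N = 7/(3021 + 9210) = 7/12231 ≈ 0.00057232)
1/(-9993 + N) = 1/(-9993 + 7/12231) = 1/(-122224376/12231) = -12231/122224376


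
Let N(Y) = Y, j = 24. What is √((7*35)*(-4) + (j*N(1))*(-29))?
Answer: 2*I*√419 ≈ 40.939*I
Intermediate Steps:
√((7*35)*(-4) + (j*N(1))*(-29)) = √((7*35)*(-4) + (24*1)*(-29)) = √(245*(-4) + 24*(-29)) = √(-980 - 696) = √(-1676) = 2*I*√419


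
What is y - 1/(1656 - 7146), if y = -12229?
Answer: -67137209/5490 ≈ -12229.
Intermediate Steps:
y - 1/(1656 - 7146) = -12229 - 1/(1656 - 7146) = -12229 - 1/(-5490) = -12229 - 1*(-1/5490) = -12229 + 1/5490 = -67137209/5490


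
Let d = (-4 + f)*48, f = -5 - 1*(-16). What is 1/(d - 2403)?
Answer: -1/2067 ≈ -0.00048379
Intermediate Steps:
f = 11 (f = -5 + 16 = 11)
d = 336 (d = (-4 + 11)*48 = 7*48 = 336)
1/(d - 2403) = 1/(336 - 2403) = 1/(-2067) = -1/2067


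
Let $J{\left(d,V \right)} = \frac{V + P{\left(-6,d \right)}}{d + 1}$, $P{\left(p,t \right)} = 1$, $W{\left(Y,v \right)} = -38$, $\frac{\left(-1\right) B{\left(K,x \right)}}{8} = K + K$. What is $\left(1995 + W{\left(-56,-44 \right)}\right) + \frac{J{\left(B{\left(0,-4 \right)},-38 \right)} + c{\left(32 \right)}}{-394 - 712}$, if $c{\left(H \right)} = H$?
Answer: $\frac{2164447}{1106} \approx 1957.0$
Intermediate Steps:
$B{\left(K,x \right)} = - 16 K$ ($B{\left(K,x \right)} = - 8 \left(K + K\right) = - 8 \cdot 2 K = - 16 K$)
$J{\left(d,V \right)} = \frac{1 + V}{1 + d}$ ($J{\left(d,V \right)} = \frac{V + 1}{d + 1} = \frac{1 + V}{1 + d}$)
$\left(1995 + W{\left(-56,-44 \right)}\right) + \frac{J{\left(B{\left(0,-4 \right)},-38 \right)} + c{\left(32 \right)}}{-394 - 712} = \left(1995 - 38\right) + \frac{\frac{1 - 38}{1 - 0} + 32}{-394 - 712} = 1957 + \frac{\frac{1}{1 + 0} \left(-37\right) + 32}{-1106} = 1957 + \left(1^{-1} \left(-37\right) + 32\right) \left(- \frac{1}{1106}\right) = 1957 + \left(1 \left(-37\right) + 32\right) \left(- \frac{1}{1106}\right) = 1957 + \left(-37 + 32\right) \left(- \frac{1}{1106}\right) = 1957 - - \frac{5}{1106} = 1957 + \frac{5}{1106} = \frac{2164447}{1106}$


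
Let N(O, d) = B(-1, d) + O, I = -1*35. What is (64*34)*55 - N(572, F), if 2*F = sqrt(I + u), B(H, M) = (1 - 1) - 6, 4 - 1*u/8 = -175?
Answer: 119114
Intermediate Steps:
u = 1432 (u = 32 - 8*(-175) = 32 + 1400 = 1432)
I = -35
B(H, M) = -6 (B(H, M) = 0 - 6 = -6)
F = sqrt(1397)/2 (F = sqrt(-35 + 1432)/2 = sqrt(1397)/2 ≈ 18.688)
N(O, d) = -6 + O
(64*34)*55 - N(572, F) = (64*34)*55 - (-6 + 572) = 2176*55 - 1*566 = 119680 - 566 = 119114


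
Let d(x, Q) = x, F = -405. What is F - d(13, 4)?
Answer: -418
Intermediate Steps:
F - d(13, 4) = -405 - 1*13 = -405 - 13 = -418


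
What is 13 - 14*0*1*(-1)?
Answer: 13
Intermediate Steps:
13 - 14*0*1*(-1) = 13 - 0*(-1) = 13 - 14*0 = 13 + 0 = 13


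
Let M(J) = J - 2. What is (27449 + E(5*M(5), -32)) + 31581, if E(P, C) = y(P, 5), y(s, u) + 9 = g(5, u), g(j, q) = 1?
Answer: 59022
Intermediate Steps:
y(s, u) = -8 (y(s, u) = -9 + 1 = -8)
M(J) = -2 + J
E(P, C) = -8
(27449 + E(5*M(5), -32)) + 31581 = (27449 - 8) + 31581 = 27441 + 31581 = 59022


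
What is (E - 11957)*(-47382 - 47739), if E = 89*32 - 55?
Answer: 871688844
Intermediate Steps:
E = 2793 (E = 2848 - 55 = 2793)
(E - 11957)*(-47382 - 47739) = (2793 - 11957)*(-47382 - 47739) = -9164*(-95121) = 871688844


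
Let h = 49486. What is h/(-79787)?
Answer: -49486/79787 ≈ -0.62023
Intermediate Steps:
h/(-79787) = 49486/(-79787) = 49486*(-1/79787) = -49486/79787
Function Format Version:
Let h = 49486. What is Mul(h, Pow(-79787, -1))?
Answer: Rational(-49486, 79787) ≈ -0.62023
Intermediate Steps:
Mul(h, Pow(-79787, -1)) = Mul(49486, Pow(-79787, -1)) = Mul(49486, Rational(-1, 79787)) = Rational(-49486, 79787)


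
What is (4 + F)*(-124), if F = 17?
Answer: -2604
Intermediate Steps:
(4 + F)*(-124) = (4 + 17)*(-124) = 21*(-124) = -2604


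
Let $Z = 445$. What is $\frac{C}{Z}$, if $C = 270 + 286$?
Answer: $\frac{556}{445} \approx 1.2494$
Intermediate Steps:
$C = 556$
$\frac{C}{Z} = \frac{556}{445}$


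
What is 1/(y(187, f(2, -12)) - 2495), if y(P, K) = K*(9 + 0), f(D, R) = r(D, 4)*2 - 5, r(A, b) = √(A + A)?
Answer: -1/2504 ≈ -0.00039936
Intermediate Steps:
r(A, b) = √2*√A (r(A, b) = √(2*A) = √2*√A)
f(D, R) = -5 + 2*√2*√D (f(D, R) = (√2*√D)*2 - 5 = 2*√2*√D - 5 = -5 + 2*√2*√D)
y(P, K) = 9*K (y(P, K) = K*9 = 9*K)
1/(y(187, f(2, -12)) - 2495) = 1/(9*(-5 + 2*√2*√2) - 2495) = 1/(9*(-5 + 4) - 2495) = 1/(9*(-1) - 2495) = 1/(-9 - 2495) = 1/(-2504) = -1/2504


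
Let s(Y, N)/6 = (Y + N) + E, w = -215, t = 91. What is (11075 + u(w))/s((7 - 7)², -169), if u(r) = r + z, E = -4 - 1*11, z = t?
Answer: -10951/1104 ≈ -9.9194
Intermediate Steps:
z = 91
E = -15 (E = -4 - 11 = -15)
u(r) = 91 + r (u(r) = r + 91 = 91 + r)
s(Y, N) = -90 + 6*N + 6*Y (s(Y, N) = 6*((Y + N) - 15) = 6*((N + Y) - 15) = 6*(-15 + N + Y) = -90 + 6*N + 6*Y)
(11075 + u(w))/s((7 - 7)², -169) = (11075 + (91 - 215))/(-90 + 6*(-169) + 6*(7 - 7)²) = (11075 - 124)/(-90 - 1014 + 6*0²) = 10951/(-90 - 1014 + 6*0) = 10951/(-90 - 1014 + 0) = 10951/(-1104) = 10951*(-1/1104) = -10951/1104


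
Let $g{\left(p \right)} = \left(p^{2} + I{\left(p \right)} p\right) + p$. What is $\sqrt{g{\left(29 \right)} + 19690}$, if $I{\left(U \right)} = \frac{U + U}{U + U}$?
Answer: $\sqrt{20589} \approx 143.49$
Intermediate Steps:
$I{\left(U \right)} = 1$ ($I{\left(U \right)} = \frac{2 U}{2 U} = 2 U \frac{1}{2 U} = 1$)
$g{\left(p \right)} = p^{2} + 2 p$ ($g{\left(p \right)} = \left(p^{2} + 1 p\right) + p = \left(p^{2} + p\right) + p = \left(p + p^{2}\right) + p = p^{2} + 2 p$)
$\sqrt{g{\left(29 \right)} + 19690} = \sqrt{29 \left(2 + 29\right) + 19690} = \sqrt{29 \cdot 31 + 19690} = \sqrt{899 + 19690} = \sqrt{20589}$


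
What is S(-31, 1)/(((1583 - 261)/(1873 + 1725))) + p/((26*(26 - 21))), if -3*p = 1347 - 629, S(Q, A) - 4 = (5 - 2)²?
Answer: 4323166/128895 ≈ 33.540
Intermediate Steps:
S(Q, A) = 13 (S(Q, A) = 4 + (5 - 2)² = 4 + 3² = 4 + 9 = 13)
p = -718/3 (p = -(1347 - 629)/3 = -⅓*718 = -718/3 ≈ -239.33)
S(-31, 1)/(((1583 - 261)/(1873 + 1725))) + p/((26*(26 - 21))) = 13/(((1583 - 261)/(1873 + 1725))) - 718*1/(26*(26 - 21))/3 = 13/((1322/3598)) - 718/(3*(26*5)) = 13/((1322*(1/3598))) - 718/3/130 = 13/(661/1799) - 718/3*1/130 = 13*(1799/661) - 359/195 = 23387/661 - 359/195 = 4323166/128895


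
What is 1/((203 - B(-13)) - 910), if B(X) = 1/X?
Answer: -13/9190 ≈ -0.0014146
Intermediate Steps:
1/((203 - B(-13)) - 910) = 1/((203 - 1/(-13)) - 910) = 1/((203 - 1*(-1/13)) - 910) = 1/((203 + 1/13) - 910) = 1/(2640/13 - 910) = 1/(-9190/13) = -13/9190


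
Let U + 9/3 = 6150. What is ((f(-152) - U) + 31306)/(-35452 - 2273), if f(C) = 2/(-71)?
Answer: -595429/892825 ≈ -0.66690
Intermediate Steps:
U = 6147 (U = -3 + 6150 = 6147)
f(C) = -2/71 (f(C) = 2*(-1/71) = -2/71)
((f(-152) - U) + 31306)/(-35452 - 2273) = ((-2/71 - 1*6147) + 31306)/(-35452 - 2273) = ((-2/71 - 6147) + 31306)/(-37725) = (-436439/71 + 31306)*(-1/37725) = (1786287/71)*(-1/37725) = -595429/892825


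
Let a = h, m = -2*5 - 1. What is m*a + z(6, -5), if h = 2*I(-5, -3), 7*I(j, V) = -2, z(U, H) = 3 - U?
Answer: 23/7 ≈ 3.2857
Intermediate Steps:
I(j, V) = -2/7 (I(j, V) = (1/7)*(-2) = -2/7)
m = -11 (m = -10 - 1 = -11)
h = -4/7 (h = 2*(-2/7) = -4/7 ≈ -0.57143)
a = -4/7 ≈ -0.57143
m*a + z(6, -5) = -11*(-4/7) + (3 - 1*6) = 44/7 + (3 - 6) = 44/7 - 3 = 23/7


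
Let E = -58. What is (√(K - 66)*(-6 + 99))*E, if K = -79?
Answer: -5394*I*√145 ≈ -64952.0*I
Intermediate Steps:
(√(K - 66)*(-6 + 99))*E = (√(-79 - 66)*(-6 + 99))*(-58) = (√(-145)*93)*(-58) = ((I*√145)*93)*(-58) = (93*I*√145)*(-58) = -5394*I*√145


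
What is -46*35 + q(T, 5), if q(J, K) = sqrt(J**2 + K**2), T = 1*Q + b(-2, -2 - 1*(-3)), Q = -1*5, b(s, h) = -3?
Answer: -1610 + sqrt(89) ≈ -1600.6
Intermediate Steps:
Q = -5
T = -8 (T = 1*(-5) - 3 = -5 - 3 = -8)
-46*35 + q(T, 5) = -46*35 + sqrt((-8)**2 + 5**2) = -1610 + sqrt(64 + 25) = -1610 + sqrt(89)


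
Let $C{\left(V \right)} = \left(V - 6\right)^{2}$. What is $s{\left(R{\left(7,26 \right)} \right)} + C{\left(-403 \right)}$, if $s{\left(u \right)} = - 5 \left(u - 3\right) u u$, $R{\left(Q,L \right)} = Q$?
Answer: $166301$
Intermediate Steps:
$C{\left(V \right)} = \left(-6 + V\right)^{2}$
$s{\left(u \right)} = u^{2} \left(15 - 5 u\right)$ ($s{\left(u \right)} = - 5 \left(-3 + u\right) u u = \left(15 - 5 u\right) u u = u \left(15 - 5 u\right) u = u^{2} \left(15 - 5 u\right)$)
$s{\left(R{\left(7,26 \right)} \right)} + C{\left(-403 \right)} = 5 \cdot 7^{2} \left(3 - 7\right) + \left(-6 - 403\right)^{2} = 5 \cdot 49 \left(3 - 7\right) + \left(-409\right)^{2} = 5 \cdot 49 \left(-4\right) + 167281 = -980 + 167281 = 166301$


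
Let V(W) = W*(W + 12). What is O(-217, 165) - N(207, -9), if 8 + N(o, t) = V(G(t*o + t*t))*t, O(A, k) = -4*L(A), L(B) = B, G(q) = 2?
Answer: 1128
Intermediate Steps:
V(W) = W*(12 + W)
O(A, k) = -4*A
N(o, t) = -8 + 28*t (N(o, t) = -8 + (2*(12 + 2))*t = -8 + (2*14)*t = -8 + 28*t)
O(-217, 165) - N(207, -9) = -4*(-217) - (-8 + 28*(-9)) = 868 - (-8 - 252) = 868 - 1*(-260) = 868 + 260 = 1128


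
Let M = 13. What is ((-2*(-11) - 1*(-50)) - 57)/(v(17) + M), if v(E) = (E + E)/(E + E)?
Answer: 15/14 ≈ 1.0714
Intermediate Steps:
v(E) = 1 (v(E) = (2*E)/((2*E)) = (2*E)*(1/(2*E)) = 1)
((-2*(-11) - 1*(-50)) - 57)/(v(17) + M) = ((-2*(-11) - 1*(-50)) - 57)/(1 + 13) = ((22 + 50) - 57)/14 = (72 - 57)*(1/14) = 15*(1/14) = 15/14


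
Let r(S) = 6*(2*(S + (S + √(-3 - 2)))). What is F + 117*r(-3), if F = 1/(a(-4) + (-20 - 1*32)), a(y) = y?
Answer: -471745/56 + 1404*I*√5 ≈ -8424.0 + 3139.4*I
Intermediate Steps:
r(S) = 24*S + 12*I*√5 (r(S) = 6*(2*(S + (S + √(-5)))) = 6*(2*(S + (S + I*√5))) = 6*(2*(2*S + I*√5)) = 6*(4*S + 2*I*√5) = 24*S + 12*I*√5)
F = -1/56 (F = 1/(-4 + (-20 - 1*32)) = 1/(-4 + (-20 - 32)) = 1/(-4 - 52) = 1/(-56) = -1/56 ≈ -0.017857)
F + 117*r(-3) = -1/56 + 117*(24*(-3) + 12*I*√5) = -1/56 + 117*(-72 + 12*I*√5) = -1/56 + (-8424 + 1404*I*√5) = -471745/56 + 1404*I*√5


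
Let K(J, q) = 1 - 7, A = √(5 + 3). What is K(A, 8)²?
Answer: 36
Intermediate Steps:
A = 2*√2 (A = √8 = 2*√2 ≈ 2.8284)
K(J, q) = -6
K(A, 8)² = (-6)² = 36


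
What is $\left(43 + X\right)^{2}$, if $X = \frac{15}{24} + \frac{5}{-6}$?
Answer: $\frac{1054729}{576} \approx 1831.1$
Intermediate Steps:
$X = - \frac{5}{24}$ ($X = 15 \cdot \frac{1}{24} + 5 \left(- \frac{1}{6}\right) = \frac{5}{8} - \frac{5}{6} = - \frac{5}{24} \approx -0.20833$)
$\left(43 + X\right)^{2} = \left(43 - \frac{5}{24}\right)^{2} = \left(\frac{1027}{24}\right)^{2} = \frac{1054729}{576}$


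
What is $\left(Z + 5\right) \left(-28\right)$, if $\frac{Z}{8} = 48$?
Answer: $-10892$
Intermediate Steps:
$Z = 384$ ($Z = 8 \cdot 48 = 384$)
$\left(Z + 5\right) \left(-28\right) = \left(384 + 5\right) \left(-28\right) = 389 \left(-28\right) = -10892$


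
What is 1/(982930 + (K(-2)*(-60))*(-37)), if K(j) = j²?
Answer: 1/991810 ≈ 1.0083e-6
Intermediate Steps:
1/(982930 + (K(-2)*(-60))*(-37)) = 1/(982930 + ((-2)²*(-60))*(-37)) = 1/(982930 + (4*(-60))*(-37)) = 1/(982930 - 240*(-37)) = 1/(982930 + 8880) = 1/991810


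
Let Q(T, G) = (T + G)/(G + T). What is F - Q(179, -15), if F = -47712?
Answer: -47713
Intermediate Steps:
Q(T, G) = 1 (Q(T, G) = (G + T)/(G + T) = 1)
F - Q(179, -15) = -47712 - 1*1 = -47712 - 1 = -47713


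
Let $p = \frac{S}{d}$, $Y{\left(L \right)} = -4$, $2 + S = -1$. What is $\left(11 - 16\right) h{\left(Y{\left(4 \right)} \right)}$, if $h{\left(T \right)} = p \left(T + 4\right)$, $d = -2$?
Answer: $0$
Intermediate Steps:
$S = -3$ ($S = -2 - 1 = -3$)
$p = \frac{3}{2}$ ($p = - \frac{3}{-2} = \left(-3\right) \left(- \frac{1}{2}\right) = \frac{3}{2} \approx 1.5$)
$h{\left(T \right)} = 6 + \frac{3 T}{2}$ ($h{\left(T \right)} = \frac{3 \left(T + 4\right)}{2} = \frac{3 \left(4 + T\right)}{2} = 6 + \frac{3 T}{2}$)
$\left(11 - 16\right) h{\left(Y{\left(4 \right)} \right)} = \left(11 - 16\right) \left(6 + \frac{3}{2} \left(-4\right)\right) = \left(11 - 16\right) \left(6 - 6\right) = \left(-5\right) 0 = 0$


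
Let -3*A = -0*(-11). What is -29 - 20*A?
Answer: -29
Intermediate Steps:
A = 0 (A = -(-1)*0*(-11)/3 = -(-1)*0/3 = -⅓*0 = 0)
-29 - 20*A = -29 - 20*0 = -29 + 0 = -29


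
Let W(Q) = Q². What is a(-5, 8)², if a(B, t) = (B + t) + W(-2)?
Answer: 49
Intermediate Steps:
a(B, t) = 4 + B + t (a(B, t) = (B + t) + (-2)² = (B + t) + 4 = 4 + B + t)
a(-5, 8)² = (4 - 5 + 8)² = 7² = 49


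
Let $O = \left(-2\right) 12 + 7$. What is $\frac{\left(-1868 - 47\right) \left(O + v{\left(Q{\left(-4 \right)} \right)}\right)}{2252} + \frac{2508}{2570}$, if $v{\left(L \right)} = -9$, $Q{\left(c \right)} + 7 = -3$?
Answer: $\frac{33402079}{1446910} \approx 23.085$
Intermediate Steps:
$Q{\left(c \right)} = -10$ ($Q{\left(c \right)} = -7 - 3 = -10$)
$O = -17$ ($O = -24 + 7 = -17$)
$\frac{\left(-1868 - 47\right) \left(O + v{\left(Q{\left(-4 \right)} \right)}\right)}{2252} + \frac{2508}{2570} = \frac{\left(-1868 - 47\right) \left(-17 - 9\right)}{2252} + \frac{2508}{2570} = \left(-1915\right) \left(-26\right) \frac{1}{2252} + 2508 \cdot \frac{1}{2570} = 49790 \cdot \frac{1}{2252} + \frac{1254}{1285} = \frac{24895}{1126} + \frac{1254}{1285} = \frac{33402079}{1446910}$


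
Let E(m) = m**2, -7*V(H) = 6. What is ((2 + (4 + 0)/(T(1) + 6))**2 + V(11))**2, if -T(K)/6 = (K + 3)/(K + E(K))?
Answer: 3364/3969 ≈ 0.84757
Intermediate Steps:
V(H) = -6/7 (V(H) = -1/7*6 = -6/7)
T(K) = -6*(3 + K)/(K + K**2) (T(K) = -6*(K + 3)/(K + K**2) = -6*(3 + K)/(K + K**2))
((2 + (4 + 0)/(T(1) + 6))**2 + V(11))**2 = ((2 + (4 + 0)/(6*(-3 - 1*1)/(1*(1 + 1)) + 6))**2 - 6/7)**2 = ((2 + 4/(6*1*(-3 - 1)/2 + 6))**2 - 6/7)**2 = ((2 + 4/(6*1*(1/2)*(-4) + 6))**2 - 6/7)**2 = ((2 + 4/(-12 + 6))**2 - 6/7)**2 = ((2 + 4/(-6))**2 - 6/7)**2 = ((2 + 4*(-1/6))**2 - 6/7)**2 = ((2 - 2/3)**2 - 6/7)**2 = ((4/3)**2 - 6/7)**2 = (16/9 - 6/7)**2 = (58/63)**2 = 3364/3969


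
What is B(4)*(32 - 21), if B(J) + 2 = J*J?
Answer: 154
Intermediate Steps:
B(J) = -2 + J² (B(J) = -2 + J*J = -2 + J²)
B(4)*(32 - 21) = (-2 + 4²)*(32 - 21) = (-2 + 16)*11 = 14*11 = 154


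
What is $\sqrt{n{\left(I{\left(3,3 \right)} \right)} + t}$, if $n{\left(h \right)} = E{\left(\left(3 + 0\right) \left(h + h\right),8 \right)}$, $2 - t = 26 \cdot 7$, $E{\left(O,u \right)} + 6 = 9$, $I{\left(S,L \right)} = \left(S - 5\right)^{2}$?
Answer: $i \sqrt{177} \approx 13.304 i$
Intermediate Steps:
$I{\left(S,L \right)} = \left(-5 + S\right)^{2}$
$E{\left(O,u \right)} = 3$ ($E{\left(O,u \right)} = -6 + 9 = 3$)
$t = -180$ ($t = 2 - 26 \cdot 7 = 2 - 182 = -180$)
$n{\left(h \right)} = 3$
$\sqrt{n{\left(I{\left(3,3 \right)} \right)} + t} = \sqrt{3 - 180} = \sqrt{-177} = i \sqrt{177}$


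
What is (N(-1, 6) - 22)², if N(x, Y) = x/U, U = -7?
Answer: 23409/49 ≈ 477.73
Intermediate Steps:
N(x, Y) = -x/7 (N(x, Y) = x/(-7) = x*(-⅐) = -x/7)
(N(-1, 6) - 22)² = (-⅐*(-1) - 22)² = (⅐ - 22)² = (-153/7)² = 23409/49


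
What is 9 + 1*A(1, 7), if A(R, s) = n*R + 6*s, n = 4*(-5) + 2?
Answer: 33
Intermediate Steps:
n = -18 (n = -20 + 2 = -18)
A(R, s) = -18*R + 6*s
9 + 1*A(1, 7) = 9 + 1*(-18*1 + 6*7) = 9 + 1*(-18 + 42) = 9 + 1*24 = 9 + 24 = 33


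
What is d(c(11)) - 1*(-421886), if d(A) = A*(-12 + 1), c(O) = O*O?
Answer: 420555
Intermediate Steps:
c(O) = O**2
d(A) = -11*A (d(A) = A*(-11) = -11*A)
d(c(11)) - 1*(-421886) = -11*11**2 - 1*(-421886) = -11*121 + 421886 = -1331 + 421886 = 420555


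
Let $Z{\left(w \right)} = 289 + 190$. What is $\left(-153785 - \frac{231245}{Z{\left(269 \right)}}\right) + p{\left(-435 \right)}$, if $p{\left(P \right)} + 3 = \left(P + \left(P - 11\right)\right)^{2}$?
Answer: $\frac{297885422}{479} \approx 6.2189 \cdot 10^{5}$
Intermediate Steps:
$Z{\left(w \right)} = 479$
$p{\left(P \right)} = -3 + \left(-11 + 2 P\right)^{2}$ ($p{\left(P \right)} = -3 + \left(P + \left(P - 11\right)\right)^{2} = -3 + \left(P + \left(-11 + P\right)\right)^{2} = -3 + \left(-11 + 2 P\right)^{2}$)
$\left(-153785 - \frac{231245}{Z{\left(269 \right)}}\right) + p{\left(-435 \right)} = \left(-153785 - \frac{231245}{479}\right) - \left(3 - \left(-11 + 2 \left(-435\right)\right)^{2}\right) = \left(-153785 - \frac{231245}{479}\right) - \left(3 - \left(-11 - 870\right)^{2}\right) = \left(-153785 - \frac{231245}{479}\right) - \left(3 - \left(-881\right)^{2}\right) = - \frac{73894260}{479} + \left(-3 + 776161\right) = - \frac{73894260}{479} + 776158 = \frac{297885422}{479}$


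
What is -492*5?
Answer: -2460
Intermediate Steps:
-492*5 = -2*1230 = -2460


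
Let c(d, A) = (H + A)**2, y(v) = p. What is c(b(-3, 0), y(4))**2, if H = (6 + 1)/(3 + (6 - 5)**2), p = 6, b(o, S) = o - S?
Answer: 923521/256 ≈ 3607.5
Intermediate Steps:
y(v) = 6
H = 7/4 (H = 7/(3 + 1**2) = 7/(3 + 1) = 7/4 ≈ 1.7500)
c(d, A) = (7/4 + A)**2
c(b(-3, 0), y(4))**2 = ((7 + 4*6)**2/16)**2 = ((7 + 24)**2/16)**2 = ((1/16)*31**2)**2 = ((1/16)*961)**2 = (961/16)**2 = 923521/256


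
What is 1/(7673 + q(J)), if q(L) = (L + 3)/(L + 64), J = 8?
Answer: 72/552467 ≈ 0.00013032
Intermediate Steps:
q(L) = (3 + L)/(64 + L)
1/(7673 + q(J)) = 1/(7673 + (3 + 8)/(64 + 8)) = 1/(7673 + 11/72) = 1/(552467/72) = 72/552467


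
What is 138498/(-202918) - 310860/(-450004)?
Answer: 94304436/11414238959 ≈ 0.0082620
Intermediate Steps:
138498/(-202918) - 310860/(-450004) = 138498*(-1/202918) - 310860*(-1/450004) = -69249/101459 + 77715/112501 = 94304436/11414238959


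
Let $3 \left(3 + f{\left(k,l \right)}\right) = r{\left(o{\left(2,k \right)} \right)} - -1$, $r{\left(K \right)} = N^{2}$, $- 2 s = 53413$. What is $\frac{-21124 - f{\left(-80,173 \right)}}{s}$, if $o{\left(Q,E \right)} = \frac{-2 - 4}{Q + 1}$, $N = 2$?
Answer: $\frac{126736}{160239} \approx 0.79092$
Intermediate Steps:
$s = - \frac{53413}{2}$ ($s = \left(- \frac{1}{2}\right) 53413 = - \frac{53413}{2} \approx -26707.0$)
$o{\left(Q,E \right)} = - \frac{6}{1 + Q}$
$r{\left(K \right)} = 4$ ($r{\left(K \right)} = 2^{2} = 4$)
$f{\left(k,l \right)} = - \frac{4}{3}$ ($f{\left(k,l \right)} = -3 + \frac{4 - -1}{3} = -3 + \frac{4 + 1}{3} = -3 + \frac{1}{3} \cdot 5 = -3 + \frac{5}{3} = - \frac{4}{3}$)
$\frac{-21124 - f{\left(-80,173 \right)}}{s} = \frac{-21124 - - \frac{4}{3}}{- \frac{53413}{2}} = \left(-21124 + \frac{4}{3}\right) \left(- \frac{2}{53413}\right) = \left(- \frac{63368}{3}\right) \left(- \frac{2}{53413}\right) = \frac{126736}{160239}$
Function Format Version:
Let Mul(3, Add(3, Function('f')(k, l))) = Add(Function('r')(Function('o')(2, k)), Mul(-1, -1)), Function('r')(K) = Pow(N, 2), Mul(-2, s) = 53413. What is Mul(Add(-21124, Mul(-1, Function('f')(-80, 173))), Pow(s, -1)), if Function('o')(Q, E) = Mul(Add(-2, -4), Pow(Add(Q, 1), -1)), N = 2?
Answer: Rational(126736, 160239) ≈ 0.79092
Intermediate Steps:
s = Rational(-53413, 2) (s = Mul(Rational(-1, 2), 53413) = Rational(-53413, 2) ≈ -26707.)
Function('o')(Q, E) = Mul(-6, Pow(Add(1, Q), -1))
Function('r')(K) = 4 (Function('r')(K) = Pow(2, 2) = 4)
Function('f')(k, l) = Rational(-4, 3) (Function('f')(k, l) = Add(-3, Mul(Rational(1, 3), Add(4, Mul(-1, -1)))) = Add(-3, Mul(Rational(1, 3), Add(4, 1))) = Add(-3, Mul(Rational(1, 3), 5)) = Add(-3, Rational(5, 3)) = Rational(-4, 3))
Mul(Add(-21124, Mul(-1, Function('f')(-80, 173))), Pow(s, -1)) = Mul(Add(-21124, Mul(-1, Rational(-4, 3))), Pow(Rational(-53413, 2), -1)) = Mul(Add(-21124, Rational(4, 3)), Rational(-2, 53413)) = Mul(Rational(-63368, 3), Rational(-2, 53413)) = Rational(126736, 160239)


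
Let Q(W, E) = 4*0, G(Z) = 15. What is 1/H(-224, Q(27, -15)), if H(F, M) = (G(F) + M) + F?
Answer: -1/209 ≈ -0.0047847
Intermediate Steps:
Q(W, E) = 0
H(F, M) = 15 + F + M (H(F, M) = (15 + M) + F = 15 + F + M)
1/H(-224, Q(27, -15)) = 1/(15 - 224 + 0) = 1/(-209) = -1/209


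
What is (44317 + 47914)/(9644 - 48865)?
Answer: -92231/39221 ≈ -2.3516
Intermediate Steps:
(44317 + 47914)/(9644 - 48865) = 92231/(-39221) = 92231*(-1/39221) = -92231/39221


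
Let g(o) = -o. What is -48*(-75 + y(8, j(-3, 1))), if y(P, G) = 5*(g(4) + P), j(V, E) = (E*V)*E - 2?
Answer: 2640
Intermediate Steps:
j(V, E) = -2 + V*E**2 (j(V, E) = V*E**2 - 2 = -2 + V*E**2)
y(P, G) = -20 + 5*P (y(P, G) = 5*(-1*4 + P) = 5*(-4 + P) = -20 + 5*P)
-48*(-75 + y(8, j(-3, 1))) = -48*(-75 + (-20 + 5*8)) = -48*(-75 + (-20 + 40)) = -48*(-75 + 20) = -48*(-55) = 2640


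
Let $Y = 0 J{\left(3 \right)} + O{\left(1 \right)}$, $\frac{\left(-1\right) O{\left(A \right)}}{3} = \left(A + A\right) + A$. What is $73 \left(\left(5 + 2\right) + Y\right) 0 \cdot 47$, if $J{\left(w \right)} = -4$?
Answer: $0$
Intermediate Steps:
$O{\left(A \right)} = - 9 A$ ($O{\left(A \right)} = - 3 \left(\left(A + A\right) + A\right) = - 3 \left(2 A + A\right) = - 3 \cdot 3 A = - 9 A$)
$Y = -9$ ($Y = 0 \left(-4\right) - 9 = 0 - 9 = -9$)
$73 \left(\left(5 + 2\right) + Y\right) 0 \cdot 47 = 73 \left(\left(5 + 2\right) - 9\right) 0 \cdot 47 = 73 \left(7 - 9\right) 0 \cdot 47 = 73 \left(\left(-2\right) 0\right) 47 = 73 \cdot 0 \cdot 47 = 0 \cdot 47 = 0$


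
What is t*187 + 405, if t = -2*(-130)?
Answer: 49025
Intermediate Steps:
t = 260
t*187 + 405 = 260*187 + 405 = 48620 + 405 = 49025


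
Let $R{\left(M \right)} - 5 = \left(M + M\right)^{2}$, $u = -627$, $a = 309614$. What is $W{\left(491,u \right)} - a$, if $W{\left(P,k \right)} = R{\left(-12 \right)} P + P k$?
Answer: $-332200$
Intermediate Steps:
$R{\left(M \right)} = 5 + 4 M^{2}$ ($R{\left(M \right)} = 5 + \left(M + M\right)^{2} = 5 + \left(2 M\right)^{2} = 5 + 4 M^{2}$)
$W{\left(P,k \right)} = 581 P + P k$ ($W{\left(P,k \right)} = \left(5 + 4 \left(-12\right)^{2}\right) P + P k = \left(5 + 4 \cdot 144\right) P + P k = \left(5 + 576\right) P + P k = 581 P + P k$)
$W{\left(491,u \right)} - a = 491 \left(581 - 627\right) - 309614 = 491 \left(-46\right) - 309614 = -22586 - 309614 = -332200$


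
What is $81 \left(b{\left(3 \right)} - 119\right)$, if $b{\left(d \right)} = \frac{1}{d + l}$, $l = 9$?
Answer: $- \frac{38529}{4} \approx -9632.3$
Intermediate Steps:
$b{\left(d \right)} = \frac{1}{9 + d}$ ($b{\left(d \right)} = \frac{1}{d + 9} = \frac{1}{9 + d}$)
$81 \left(b{\left(3 \right)} - 119\right) = 81 \left(\frac{1}{9 + 3} - 119\right) = 81 \left(\frac{1}{12} - 119\right) = 81 \left(- \frac{1427}{12}\right) = - \frac{38529}{4}$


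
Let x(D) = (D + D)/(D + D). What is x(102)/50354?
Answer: 1/50354 ≈ 1.9859e-5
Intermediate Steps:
x(D) = 1 (x(D) = (2*D)/((2*D)) = (2*D)*(1/(2*D)) = 1)
x(102)/50354 = 1/50354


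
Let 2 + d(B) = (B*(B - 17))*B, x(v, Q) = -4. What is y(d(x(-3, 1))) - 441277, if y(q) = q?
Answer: -441615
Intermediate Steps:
d(B) = -2 + B²*(-17 + B) (d(B) = -2 + (B*(B - 17))*B = -2 + (B*(-17 + B))*B = -2 + B²*(-17 + B))
y(d(x(-3, 1))) - 441277 = (-2 + (-4)³ - 17*(-4)²) - 441277 = (-2 - 64 - 17*16) - 441277 = (-2 - 64 - 272) - 441277 = -338 - 441277 = -441615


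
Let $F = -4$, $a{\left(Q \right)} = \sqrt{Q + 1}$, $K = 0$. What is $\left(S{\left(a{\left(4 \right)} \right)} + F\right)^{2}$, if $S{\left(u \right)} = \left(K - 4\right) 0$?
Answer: $16$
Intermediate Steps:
$a{\left(Q \right)} = \sqrt{1 + Q}$
$S{\left(u \right)} = 0$ ($S{\left(u \right)} = \left(0 - 4\right) 0 = \left(-4\right) 0 = 0$)
$\left(S{\left(a{\left(4 \right)} \right)} + F\right)^{2} = \left(0 - 4\right)^{2} = \left(-4\right)^{2} = 16$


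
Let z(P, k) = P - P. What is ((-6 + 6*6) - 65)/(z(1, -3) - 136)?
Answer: 35/136 ≈ 0.25735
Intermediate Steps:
z(P, k) = 0
((-6 + 6*6) - 65)/(z(1, -3) - 136) = ((-6 + 6*6) - 65)/(0 - 136) = ((-6 + 36) - 65)/(-136) = -(30 - 65)/136 = -1/136*(-35) = 35/136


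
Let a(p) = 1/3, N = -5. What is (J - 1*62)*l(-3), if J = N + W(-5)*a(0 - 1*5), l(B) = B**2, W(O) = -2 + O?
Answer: -624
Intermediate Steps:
a(p) = 1/3
J = -22/3 (J = -5 + (-2 - 5)*(1/3) = -5 - 7*1/3 = -5 - 7/3 = -22/3 ≈ -7.3333)
(J - 1*62)*l(-3) = (-22/3 - 1*62)*(-3)**2 = (-22/3 - 62)*9 = -208/3*9 = -624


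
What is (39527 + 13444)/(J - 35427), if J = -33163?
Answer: -52971/68590 ≈ -0.77228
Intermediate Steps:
(39527 + 13444)/(J - 35427) = (39527 + 13444)/(-33163 - 35427) = 52971/(-68590) = 52971*(-1/68590) = -52971/68590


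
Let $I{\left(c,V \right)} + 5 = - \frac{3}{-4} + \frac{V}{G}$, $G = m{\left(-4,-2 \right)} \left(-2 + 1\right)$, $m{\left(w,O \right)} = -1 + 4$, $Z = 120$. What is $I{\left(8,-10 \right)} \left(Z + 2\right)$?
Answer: $- \frac{671}{6} \approx -111.83$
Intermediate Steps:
$m{\left(w,O \right)} = 3$
$G = -3$ ($G = 3 \left(-2 + 1\right) = 3 \left(-1\right) = -3$)
$I{\left(c,V \right)} = - \frac{17}{4} - \frac{V}{3}$ ($I{\left(c,V \right)} = -5 + \left(- \frac{3}{-4} + \frac{V}{-3}\right) = -5 + \left(\left(-3\right) \left(- \frac{1}{4}\right) + V \left(- \frac{1}{3}\right)\right) = -5 - \left(- \frac{3}{4} + \frac{V}{3}\right) = - \frac{17}{4} - \frac{V}{3}$)
$I{\left(8,-10 \right)} \left(Z + 2\right) = \left(- \frac{17}{4} - - \frac{10}{3}\right) \left(120 + 2\right) = \left(- \frac{17}{4} + \frac{10}{3}\right) 122 = \left(- \frac{11}{12}\right) 122 = - \frac{671}{6}$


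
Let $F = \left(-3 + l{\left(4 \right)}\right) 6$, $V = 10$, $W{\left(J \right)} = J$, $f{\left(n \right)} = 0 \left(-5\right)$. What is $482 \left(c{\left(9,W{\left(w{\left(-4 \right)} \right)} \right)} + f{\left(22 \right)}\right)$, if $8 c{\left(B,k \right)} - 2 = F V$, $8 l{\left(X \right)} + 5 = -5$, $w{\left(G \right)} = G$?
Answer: $- \frac{60973}{4} \approx -15243.0$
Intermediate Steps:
$f{\left(n \right)} = 0$
$l{\left(X \right)} = - \frac{5}{4}$ ($l{\left(X \right)} = - \frac{5}{8} + \frac{1}{8} \left(-5\right) = - \frac{5}{8} - \frac{5}{8} = - \frac{5}{4}$)
$F = - \frac{51}{2}$ ($F = \left(-3 - \frac{5}{4}\right) 6 = \left(- \frac{17}{4}\right) 6 = - \frac{51}{2} \approx -25.5$)
$c{\left(B,k \right)} = - \frac{253}{8}$ ($c{\left(B,k \right)} = \frac{1}{4} + \frac{\left(- \frac{51}{2}\right) 10}{8} = \frac{1}{4} + \frac{1}{8} \left(-255\right) = \frac{1}{4} - \frac{255}{8} = - \frac{253}{8}$)
$482 \left(c{\left(9,W{\left(w{\left(-4 \right)} \right)} \right)} + f{\left(22 \right)}\right) = 482 \left(- \frac{253}{8} + 0\right) = 482 \left(- \frac{253}{8}\right) = - \frac{60973}{4}$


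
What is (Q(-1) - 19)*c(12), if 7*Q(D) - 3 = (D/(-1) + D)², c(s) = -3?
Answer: 390/7 ≈ 55.714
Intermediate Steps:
Q(D) = 3/7 (Q(D) = 3/7 + (D/(-1) + D)²/7 = 3/7 + (D*(-1) + D)²/7 = 3/7 + (-D + D)²/7 = 3/7 + (⅐)*0² = 3/7 + (⅐)*0 = 3/7 + 0 = 3/7)
(Q(-1) - 19)*c(12) = (3/7 - 19)*(-3) = -130/7*(-3) = 390/7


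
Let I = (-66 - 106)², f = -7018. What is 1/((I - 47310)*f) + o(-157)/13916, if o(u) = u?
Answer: -1220684610/108197828893 ≈ -0.011282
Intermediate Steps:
I = 29584 (I = (-172)² = 29584)
1/((I - 47310)*f) + o(-157)/13916 = 1/((29584 - 47310)*(-7018)) - 157/13916 = -1/7018/(-17726) - 157*1/13916 = -1/17726*(-1/7018) - 157/13916 = 1/124401068 - 157/13916 = -1220684610/108197828893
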